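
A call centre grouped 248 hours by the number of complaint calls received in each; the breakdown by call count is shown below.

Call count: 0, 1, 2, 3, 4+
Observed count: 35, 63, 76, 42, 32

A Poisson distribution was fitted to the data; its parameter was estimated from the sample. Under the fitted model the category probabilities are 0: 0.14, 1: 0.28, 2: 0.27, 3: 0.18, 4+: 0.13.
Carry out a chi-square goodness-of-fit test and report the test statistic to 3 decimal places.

1.978

Expected counts E_i = n·p_i: 248×0.14 = 34.72, 248×0.28 = 69.44, 248×0.27 = 66.96, 248×0.18 = 44.64, 248×0.13 = 32.24.
cat         O        E   (O−E)²/E
0          35    34.72     0.0023
1          63    69.44     0.5973
2          76    66.96     1.2205
3          42    44.64     0.1561
4+         32    32.24     0.0018
Sum = 1.978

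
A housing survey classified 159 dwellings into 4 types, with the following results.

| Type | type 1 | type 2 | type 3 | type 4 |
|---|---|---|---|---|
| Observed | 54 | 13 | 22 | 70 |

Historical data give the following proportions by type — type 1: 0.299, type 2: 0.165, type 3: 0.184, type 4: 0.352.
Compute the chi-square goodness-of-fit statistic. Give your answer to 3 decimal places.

Expected counts E_i = n·p_i: 159×0.299 = 47.541, 159×0.165 = 26.235, 159×0.184 = 29.256, 159×0.352 = 55.968.
type 1: (54 − 47.541)²/47.541 = 41.718681/47.541 = 0.8775
type 2: (13 − 26.235)²/26.235 = 175.165225/26.235 = 6.6768
type 3: (22 − 29.256)²/29.256 = 52.649536/29.256 = 1.7996
type 4: (70 − 55.968)²/55.968 = 196.897024/55.968 = 3.5180
Sum = 12.872

12.872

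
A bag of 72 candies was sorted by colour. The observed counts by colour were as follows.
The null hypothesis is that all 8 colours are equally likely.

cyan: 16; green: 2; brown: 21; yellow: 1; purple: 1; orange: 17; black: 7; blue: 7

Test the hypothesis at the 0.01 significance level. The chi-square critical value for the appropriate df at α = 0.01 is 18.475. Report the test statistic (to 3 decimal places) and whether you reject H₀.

Under H₀ each category has probability 1/8, so each expected count is 72/8 = 9.
cyan: (16 − 9)²/9 = 49/9 = 5.4444
green: (2 − 9)²/9 = 49/9 = 5.4444
brown: (21 − 9)²/9 = 144/9 = 16.0000
yellow: (1 − 9)²/9 = 64/9 = 7.1111
purple: (1 − 9)²/9 = 64/9 = 7.1111
orange: (17 − 9)²/9 = 64/9 = 7.1111
black: (7 − 9)²/9 = 4/9 = 0.4444
blue: (7 − 9)²/9 = 4/9 = 0.4444
Sum = 49.111
df = 7. Since 49.111 > 18.475, we reject H₀.

49.111; reject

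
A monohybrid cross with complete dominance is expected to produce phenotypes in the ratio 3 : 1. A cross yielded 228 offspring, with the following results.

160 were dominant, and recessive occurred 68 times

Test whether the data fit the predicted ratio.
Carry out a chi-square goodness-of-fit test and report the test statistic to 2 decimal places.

2.83

Ratio total = 4. Expected counts: 228×3/4 = 171, 228×1/4 = 57.
cat            O        E   (O−E)²/E
dominant     160      171      0.708
recessive     68       57      2.123
Sum = 2.83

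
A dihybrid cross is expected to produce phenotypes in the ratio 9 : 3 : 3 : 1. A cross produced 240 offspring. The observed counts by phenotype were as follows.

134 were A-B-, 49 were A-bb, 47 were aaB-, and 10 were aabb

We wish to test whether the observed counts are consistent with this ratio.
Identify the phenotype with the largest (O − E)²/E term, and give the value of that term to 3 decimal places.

aabb, 1.667

Ratio total = 16. Expected counts: 240×9/16 = 135, 240×3/16 = 45, 240×3/16 = 45, 240×1/16 = 15.
cat         O        E   (O−E)²/E
A-B-      134      135     0.0074
A-bb       49       45     0.3556
aaB-       47       45     0.0889
aabb       10       15     1.6667
The largest term is for aabb: 1.667.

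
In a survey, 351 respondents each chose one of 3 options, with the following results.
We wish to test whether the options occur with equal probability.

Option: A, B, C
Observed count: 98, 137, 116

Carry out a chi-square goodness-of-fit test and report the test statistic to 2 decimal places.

6.51

Expected count for each of the 3 categories: 351/3 = 117.
A: (98 − 117)²/117 = 361/117 = 3.085
B: (137 − 117)²/117 = 400/117 = 3.419
C: (116 − 117)²/117 = 1/117 = 0.009
Sum = 6.51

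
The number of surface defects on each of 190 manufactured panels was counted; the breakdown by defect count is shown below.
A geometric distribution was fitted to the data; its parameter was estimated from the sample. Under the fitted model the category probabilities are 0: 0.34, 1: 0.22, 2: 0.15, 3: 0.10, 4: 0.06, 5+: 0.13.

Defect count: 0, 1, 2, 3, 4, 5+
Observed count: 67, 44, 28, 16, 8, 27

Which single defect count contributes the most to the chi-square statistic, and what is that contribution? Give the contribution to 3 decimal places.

Expected counts E_i = n·p_i: 190×0.34 = 64.6, 190×0.22 = 41.8, 190×0.15 = 28.5, 190×0.10 = 19, 190×0.06 = 11.4, 190×0.13 = 24.7.
0: (67 − 64.6)²/64.6 = 5.76/64.6 = 0.0892
1: (44 − 41.8)²/41.8 = 4.84/41.8 = 0.1158
2: (28 − 28.5)²/28.5 = 0.25/28.5 = 0.0088
3: (16 − 19)²/19 = 9/19 = 0.4737
4: (8 − 11.4)²/11.4 = 11.56/11.4 = 1.0140
5+: (27 − 24.7)²/24.7 = 5.29/24.7 = 0.2142
The largest term is for 4: 1.014.

4, 1.014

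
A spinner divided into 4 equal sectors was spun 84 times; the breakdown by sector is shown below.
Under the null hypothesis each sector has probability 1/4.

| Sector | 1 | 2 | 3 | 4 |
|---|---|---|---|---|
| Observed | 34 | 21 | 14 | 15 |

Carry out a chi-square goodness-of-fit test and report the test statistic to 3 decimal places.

Expected count for each of the 4 categories: 84/4 = 21.
cat         O        E   (O−E)²/E
1          34       21     8.0476
2          21       21     0.0000
3          14       21     2.3333
4          15       21     1.7143
Sum = 12.095

12.095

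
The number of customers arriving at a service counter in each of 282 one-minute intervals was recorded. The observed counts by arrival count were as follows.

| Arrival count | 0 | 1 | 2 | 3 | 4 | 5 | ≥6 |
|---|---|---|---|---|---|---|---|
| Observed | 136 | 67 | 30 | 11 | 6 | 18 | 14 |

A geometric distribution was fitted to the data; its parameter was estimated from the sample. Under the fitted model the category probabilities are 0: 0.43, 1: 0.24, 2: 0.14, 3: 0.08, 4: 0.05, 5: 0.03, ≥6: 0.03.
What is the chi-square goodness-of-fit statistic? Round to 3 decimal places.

29.037

Expected counts E_i = n·p_i: 282×0.43 = 121.26, 282×0.24 = 67.68, 282×0.14 = 39.48, 282×0.08 = 22.56, 282×0.05 = 14.1, 282×0.03 = 8.46, 282×0.03 = 8.46.
χ² = (136−121.26)²/121.26 + (67−67.68)²/67.68 + (30−39.48)²/39.48 + (11−22.56)²/22.56 + (6−14.1)²/14.1 + (18−8.46)²/8.46 + (14−8.46)²/8.46
   = 1.7917 + 0.0068 + 2.2764 + 5.9235 + 4.6532 + 10.7579 + 3.6278
Sum = 29.037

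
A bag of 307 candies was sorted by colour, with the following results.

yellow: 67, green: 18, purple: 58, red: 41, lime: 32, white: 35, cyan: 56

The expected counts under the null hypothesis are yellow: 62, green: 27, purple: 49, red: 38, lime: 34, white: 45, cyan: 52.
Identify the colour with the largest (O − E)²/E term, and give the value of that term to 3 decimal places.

green, 3.000

yellow: (67 − 62)²/62 = 25/62 = 0.4032
green: (18 − 27)²/27 = 81/27 = 3.0000
purple: (58 − 49)²/49 = 81/49 = 1.6531
red: (41 − 38)²/38 = 9/38 = 0.2368
lime: (32 − 34)²/34 = 4/34 = 0.1176
white: (35 − 45)²/45 = 100/45 = 2.2222
cyan: (56 − 52)²/52 = 16/52 = 0.3077
The largest term is for green: 3.000.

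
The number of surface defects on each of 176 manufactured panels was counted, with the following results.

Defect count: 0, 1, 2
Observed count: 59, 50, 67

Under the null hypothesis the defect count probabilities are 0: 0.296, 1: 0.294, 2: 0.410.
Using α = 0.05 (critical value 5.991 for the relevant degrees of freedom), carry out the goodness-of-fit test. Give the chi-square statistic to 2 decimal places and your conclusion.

1.34; do not reject

Expected counts E_i = n·p_i: 176×0.296 = 52.096, 176×0.294 = 51.744, 176×0.410 = 72.16.
χ² = (59−52.096)²/52.096 + (50−51.744)²/51.744 + (67−72.16)²/72.16
   = 0.915 + 0.059 + 0.369
Sum = 1.34
df = 2. Since 1.34 < 5.991, we do not reject H₀.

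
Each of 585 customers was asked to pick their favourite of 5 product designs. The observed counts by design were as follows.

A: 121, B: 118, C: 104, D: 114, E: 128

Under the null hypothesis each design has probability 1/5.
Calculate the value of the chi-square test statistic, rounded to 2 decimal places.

Expected count for each of the 5 categories: 585/5 = 117.
cat         O        E   (O−E)²/E
A         121      117      0.137
B         118      117      0.009
C         104      117      1.444
D         114      117      0.077
E         128      117      1.034
Sum = 2.70

2.70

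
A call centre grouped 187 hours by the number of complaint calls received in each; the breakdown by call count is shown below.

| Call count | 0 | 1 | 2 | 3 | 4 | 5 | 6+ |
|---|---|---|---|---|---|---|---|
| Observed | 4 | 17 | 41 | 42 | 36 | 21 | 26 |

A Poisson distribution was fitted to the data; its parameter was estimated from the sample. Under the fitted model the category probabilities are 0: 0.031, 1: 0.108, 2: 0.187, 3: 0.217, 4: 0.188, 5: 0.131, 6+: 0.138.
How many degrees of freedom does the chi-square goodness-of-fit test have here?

There are k = 7 categories and 1 parameter estimated from the data, so df = 7 − 1 − 1 = 5.

5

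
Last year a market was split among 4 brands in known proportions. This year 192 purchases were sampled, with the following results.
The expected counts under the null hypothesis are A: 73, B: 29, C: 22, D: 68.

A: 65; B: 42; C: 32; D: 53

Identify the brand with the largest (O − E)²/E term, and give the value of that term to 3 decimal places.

B, 5.828

cat         O        E   (O−E)²/E
A          65       73     0.8767
B          42       29     5.8276
C          32       22     4.5455
D          53       68     3.3088
The largest term is for B: 5.828.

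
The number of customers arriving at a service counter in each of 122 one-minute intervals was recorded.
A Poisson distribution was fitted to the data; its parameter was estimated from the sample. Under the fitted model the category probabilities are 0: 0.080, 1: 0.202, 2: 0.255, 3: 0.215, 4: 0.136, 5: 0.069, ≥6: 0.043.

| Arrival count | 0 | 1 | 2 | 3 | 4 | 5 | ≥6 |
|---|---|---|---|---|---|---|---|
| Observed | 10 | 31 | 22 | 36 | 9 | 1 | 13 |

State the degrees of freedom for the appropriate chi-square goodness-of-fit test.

5

There are k = 7 categories and 1 parameter estimated from the data, so df = 7 − 1 − 1 = 5.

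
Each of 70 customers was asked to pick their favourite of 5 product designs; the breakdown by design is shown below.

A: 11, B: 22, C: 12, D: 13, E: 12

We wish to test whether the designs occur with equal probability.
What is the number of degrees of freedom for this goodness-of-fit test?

There are k = 5 categories and no parameters were estimated from the data, so df = 5 − 1 = 4.

4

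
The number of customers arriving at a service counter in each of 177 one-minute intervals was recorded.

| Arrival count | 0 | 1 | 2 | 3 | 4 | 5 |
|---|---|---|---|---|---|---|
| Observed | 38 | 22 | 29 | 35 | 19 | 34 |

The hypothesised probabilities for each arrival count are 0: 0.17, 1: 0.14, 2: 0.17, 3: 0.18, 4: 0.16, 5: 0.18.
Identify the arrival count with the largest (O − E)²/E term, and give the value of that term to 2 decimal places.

4, 3.07

Expected counts E_i = n·p_i: 177×0.17 = 30.09, 177×0.14 = 24.78, 177×0.17 = 30.09, 177×0.18 = 31.86, 177×0.16 = 28.32, 177×0.18 = 31.86.
cat         O        E   (O−E)²/E
0          38    30.09      2.079
1          22    24.78      0.312
2          29    30.09      0.039
3          35    31.86      0.309
4          19    28.32      3.067
5          34    31.86      0.144
The largest term is for 4: 3.07.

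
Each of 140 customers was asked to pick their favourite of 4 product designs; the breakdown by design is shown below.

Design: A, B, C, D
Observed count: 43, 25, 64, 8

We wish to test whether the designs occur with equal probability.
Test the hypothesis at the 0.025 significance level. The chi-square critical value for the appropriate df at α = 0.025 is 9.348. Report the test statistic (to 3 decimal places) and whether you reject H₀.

Under H₀ each category has probability 1/4, so each expected count is 140/4 = 35.
cat         O        E   (O−E)²/E
A          43       35     1.8286
B          25       35     2.8571
C          64       35    24.0286
D           8       35    20.8286
Sum = 49.543
df = 3. Since 49.543 > 9.348, we reject H₀.

49.543; reject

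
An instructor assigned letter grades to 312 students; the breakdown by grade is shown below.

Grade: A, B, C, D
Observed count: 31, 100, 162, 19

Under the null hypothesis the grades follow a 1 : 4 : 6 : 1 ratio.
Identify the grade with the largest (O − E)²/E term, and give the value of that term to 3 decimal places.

Ratio total = 12. Expected counts: 312×1/12 = 26, 312×4/12 = 104, 312×6/12 = 156, 312×1/12 = 26.
A: (31 − 26)²/26 = 25/26 = 0.9615
B: (100 − 104)²/104 = 16/104 = 0.1538
C: (162 − 156)²/156 = 36/156 = 0.2308
D: (19 − 26)²/26 = 49/26 = 1.8846
The largest term is for D: 1.885.

D, 1.885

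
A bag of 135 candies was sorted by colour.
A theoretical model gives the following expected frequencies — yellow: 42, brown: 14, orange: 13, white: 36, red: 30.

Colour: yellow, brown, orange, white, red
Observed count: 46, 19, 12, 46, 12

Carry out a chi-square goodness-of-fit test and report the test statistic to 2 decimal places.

cat         O        E   (O−E)²/E
yellow     46       42      0.381
brown      19       14      1.786
orange     12       13      0.077
white      46       36      2.778
red        12       30     10.800
Sum = 15.82

15.82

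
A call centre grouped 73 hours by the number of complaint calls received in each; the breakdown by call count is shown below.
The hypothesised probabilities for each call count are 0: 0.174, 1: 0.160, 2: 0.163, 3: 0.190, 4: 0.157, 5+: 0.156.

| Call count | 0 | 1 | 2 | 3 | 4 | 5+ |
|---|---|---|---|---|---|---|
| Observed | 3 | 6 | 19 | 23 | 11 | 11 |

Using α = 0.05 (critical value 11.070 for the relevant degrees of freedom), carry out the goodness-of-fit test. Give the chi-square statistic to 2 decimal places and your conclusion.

20.45; reject

Expected counts E_i = n·p_i: 73×0.174 = 12.702, 73×0.160 = 11.68, 73×0.163 = 11.899, 73×0.190 = 13.87, 73×0.157 = 11.461, 73×0.156 = 11.388.
χ² = (3−12.702)²/12.702 + (6−11.68)²/11.68 + (19−11.899)²/11.899 + (23−13.87)²/13.87 + (11−11.461)²/11.461 + (11−11.388)²/11.388
   = 7.411 + 2.762 + 4.238 + 6.010 + 0.019 + 0.013
Sum = 20.45
df = 5. Since 20.45 > 11.070, we reject H₀.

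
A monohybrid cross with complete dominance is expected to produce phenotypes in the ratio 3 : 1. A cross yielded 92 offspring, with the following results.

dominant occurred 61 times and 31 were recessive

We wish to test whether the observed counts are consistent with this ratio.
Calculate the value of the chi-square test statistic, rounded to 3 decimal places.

3.710

Ratio total = 4. Expected counts: 92×3/4 = 69, 92×1/4 = 23.
dominant: (61 − 69)²/69 = 64/69 = 0.9275
recessive: (31 − 23)²/23 = 64/23 = 2.7826
Sum = 3.710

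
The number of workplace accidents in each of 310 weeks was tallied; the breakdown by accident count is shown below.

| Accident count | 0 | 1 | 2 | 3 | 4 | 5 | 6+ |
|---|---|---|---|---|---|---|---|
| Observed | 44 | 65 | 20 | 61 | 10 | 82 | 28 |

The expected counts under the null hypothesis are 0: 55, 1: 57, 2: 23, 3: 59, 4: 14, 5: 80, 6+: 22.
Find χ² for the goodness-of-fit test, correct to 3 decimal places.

0: (44 − 55)²/55 = 121/55 = 2.2000
1: (65 − 57)²/57 = 64/57 = 1.1228
2: (20 − 23)²/23 = 9/23 = 0.3913
3: (61 − 59)²/59 = 4/59 = 0.0678
4: (10 − 14)²/14 = 16/14 = 1.1429
5: (82 − 80)²/80 = 4/80 = 0.0500
6+: (28 − 22)²/22 = 36/22 = 1.6364
Sum = 6.611

6.611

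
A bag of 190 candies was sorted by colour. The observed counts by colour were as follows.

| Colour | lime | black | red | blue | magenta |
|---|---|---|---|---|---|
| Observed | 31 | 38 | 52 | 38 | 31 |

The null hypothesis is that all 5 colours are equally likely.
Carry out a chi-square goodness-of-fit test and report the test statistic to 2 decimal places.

Under H₀ each category has probability 1/5, so each expected count is 190/5 = 38.
χ² = (31−38)²/38 + (38−38)²/38 + (52−38)²/38 + (38−38)²/38 + (31−38)²/38
   = 1.289 + 0.000 + 5.158 + 0.000 + 1.289
Sum = 7.74

7.74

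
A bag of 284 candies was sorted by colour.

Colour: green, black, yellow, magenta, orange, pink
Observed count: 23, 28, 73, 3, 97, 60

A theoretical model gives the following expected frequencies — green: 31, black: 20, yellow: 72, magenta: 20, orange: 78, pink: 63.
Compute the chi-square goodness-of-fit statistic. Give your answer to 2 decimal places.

24.50

cat          O        E   (O−E)²/E
green       23       31      2.065
black       28       20      3.200
yellow      73       72      0.014
magenta      3       20     14.450
orange      97       78      4.628
pink        60       63      0.143
Sum = 24.50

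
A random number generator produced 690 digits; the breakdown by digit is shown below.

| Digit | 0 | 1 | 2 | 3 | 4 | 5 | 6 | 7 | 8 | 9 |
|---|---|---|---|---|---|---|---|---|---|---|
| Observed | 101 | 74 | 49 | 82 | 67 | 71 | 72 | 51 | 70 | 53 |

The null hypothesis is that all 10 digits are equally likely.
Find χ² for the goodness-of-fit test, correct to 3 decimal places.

32.116

Expected count for each of the 10 categories: 690/10 = 69.
cat         O        E   (O−E)²/E
0         101       69    14.8406
1          74       69     0.3623
2          49       69     5.7971
3          82       69     2.4493
4          67       69     0.0580
5          71       69     0.0580
6          72       69     0.1304
7          51       69     4.6957
8          70       69     0.0145
9          53       69     3.7101
Sum = 32.116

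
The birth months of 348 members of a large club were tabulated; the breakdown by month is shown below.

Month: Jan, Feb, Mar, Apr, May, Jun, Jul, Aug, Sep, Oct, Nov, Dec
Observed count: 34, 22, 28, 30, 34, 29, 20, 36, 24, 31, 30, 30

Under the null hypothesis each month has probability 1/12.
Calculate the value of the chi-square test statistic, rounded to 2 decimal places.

Expected count for each of the 12 categories: 348/12 = 29.
χ² = (34−29)²/29 + (22−29)²/29 + (28−29)²/29 + (30−29)²/29 + (34−29)²/29 + (29−29)²/29 + (20−29)²/29 + (36−29)²/29 + (24−29)²/29 + (31−29)²/29 + (30−29)²/29 + (30−29)²/29
   = 0.862 + 1.690 + 0.034 + 0.034 + 0.862 + 0.000 + 2.793 + 1.690 + 0.862 + 0.138 + 0.034 + 0.034
Sum = 9.03

9.03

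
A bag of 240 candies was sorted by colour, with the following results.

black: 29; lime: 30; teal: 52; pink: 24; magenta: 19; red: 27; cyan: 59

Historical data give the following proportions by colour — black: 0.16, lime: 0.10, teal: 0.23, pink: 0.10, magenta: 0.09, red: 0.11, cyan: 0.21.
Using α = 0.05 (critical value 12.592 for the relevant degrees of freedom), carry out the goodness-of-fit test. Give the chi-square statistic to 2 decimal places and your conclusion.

Expected counts E_i = n·p_i: 240×0.16 = 38.4, 240×0.10 = 24, 240×0.23 = 55.2, 240×0.10 = 24, 240×0.09 = 21.6, 240×0.11 = 26.4, 240×0.21 = 50.4.
cat          O        E   (O−E)²/E
black       29     38.4      2.301
lime        30       24      1.500
teal        52     55.2      0.186
pink        24       24      0.000
magenta     19     21.6      0.313
red         27     26.4      0.014
cyan        59     50.4      1.467
Sum = 5.78
df = 6. Since 5.78 < 12.592, we do not reject H₀.

5.78; do not reject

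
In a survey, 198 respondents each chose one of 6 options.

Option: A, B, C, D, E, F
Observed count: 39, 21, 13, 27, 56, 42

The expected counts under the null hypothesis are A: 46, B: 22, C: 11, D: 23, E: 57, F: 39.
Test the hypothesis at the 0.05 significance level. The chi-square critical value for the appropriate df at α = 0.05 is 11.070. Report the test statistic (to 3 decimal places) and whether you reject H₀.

2.418; do not reject

cat         O        E   (O−E)²/E
A          39       46     1.0652
B          21       22     0.0455
C          13       11     0.3636
D          27       23     0.6957
E          56       57     0.0175
F          42       39     0.2308
Sum = 2.418
df = 5. Since 2.418 < 11.070, we do not reject H₀.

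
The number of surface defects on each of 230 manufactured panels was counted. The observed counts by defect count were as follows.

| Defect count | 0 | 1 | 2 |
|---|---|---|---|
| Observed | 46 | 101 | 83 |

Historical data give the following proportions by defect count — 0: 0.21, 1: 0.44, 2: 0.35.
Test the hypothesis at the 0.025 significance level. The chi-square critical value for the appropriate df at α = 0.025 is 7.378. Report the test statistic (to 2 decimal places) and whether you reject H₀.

Expected counts E_i = n·p_i: 230×0.21 = 48.3, 230×0.44 = 101.2, 230×0.35 = 80.5.
χ² = (46−48.3)²/48.3 + (101−101.2)²/101.2 + (83−80.5)²/80.5
   = 0.110 + 0.000 + 0.078
Sum = 0.19
df = 2. Since 0.19 < 7.378, we do not reject H₀.

0.19; do not reject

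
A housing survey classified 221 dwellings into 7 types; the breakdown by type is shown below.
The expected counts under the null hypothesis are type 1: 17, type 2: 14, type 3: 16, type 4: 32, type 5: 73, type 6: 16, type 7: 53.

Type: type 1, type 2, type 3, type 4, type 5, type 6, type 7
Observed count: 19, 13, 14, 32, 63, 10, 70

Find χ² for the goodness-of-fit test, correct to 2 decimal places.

type 1: (19 − 17)²/17 = 4/17 = 0.235
type 2: (13 − 14)²/14 = 1/14 = 0.071
type 3: (14 − 16)²/16 = 4/16 = 0.250
type 4: (32 − 32)²/32 = 0/32 = 0.000
type 5: (63 − 73)²/73 = 100/73 = 1.370
type 6: (10 − 16)²/16 = 36/16 = 2.250
type 7: (70 − 53)²/53 = 289/53 = 5.453
Sum = 9.63

9.63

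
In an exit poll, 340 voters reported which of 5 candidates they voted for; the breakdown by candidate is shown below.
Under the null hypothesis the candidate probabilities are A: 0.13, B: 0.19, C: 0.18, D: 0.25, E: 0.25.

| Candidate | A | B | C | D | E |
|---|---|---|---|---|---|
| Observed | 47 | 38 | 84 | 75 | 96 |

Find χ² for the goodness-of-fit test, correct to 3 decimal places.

Expected counts E_i = n·p_i: 340×0.13 = 44.2, 340×0.19 = 64.6, 340×0.18 = 61.2, 340×0.25 = 85, 340×0.25 = 85.
χ² = (47−44.2)²/44.2 + (38−64.6)²/64.6 + (84−61.2)²/61.2 + (75−85)²/85 + (96−85)²/85
   = 0.1774 + 10.9529 + 8.4941 + 1.1765 + 1.4235
Sum = 22.224

22.224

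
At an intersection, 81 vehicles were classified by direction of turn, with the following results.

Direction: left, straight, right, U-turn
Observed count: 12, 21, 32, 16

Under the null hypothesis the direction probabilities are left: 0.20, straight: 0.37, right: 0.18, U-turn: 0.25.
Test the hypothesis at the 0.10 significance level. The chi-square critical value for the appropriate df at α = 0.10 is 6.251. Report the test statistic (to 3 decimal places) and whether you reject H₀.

Expected counts E_i = n·p_i: 81×0.20 = 16.2, 81×0.37 = 29.97, 81×0.18 = 14.58, 81×0.25 = 20.25.
cat           O        E   (O−E)²/E
left         12     16.2     1.0889
straight     21    29.97     2.6847
right        32    14.58    20.8132
U-turn       16    20.25     0.8920
Sum = 25.479
df = 3. Since 25.479 > 6.251, we reject H₀.

25.479; reject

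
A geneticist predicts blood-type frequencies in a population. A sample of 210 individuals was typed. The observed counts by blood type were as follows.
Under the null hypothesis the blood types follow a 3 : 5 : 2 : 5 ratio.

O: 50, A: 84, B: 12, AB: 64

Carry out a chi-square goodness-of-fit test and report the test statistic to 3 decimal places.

13.981

Ratio total = 15. Expected counts: 210×3/15 = 42, 210×5/15 = 70, 210×2/15 = 28, 210×5/15 = 70.
cat         O        E   (O−E)²/E
O          50       42     1.5238
A          84       70     2.8000
B          12       28     9.1429
AB         64       70     0.5143
Sum = 13.981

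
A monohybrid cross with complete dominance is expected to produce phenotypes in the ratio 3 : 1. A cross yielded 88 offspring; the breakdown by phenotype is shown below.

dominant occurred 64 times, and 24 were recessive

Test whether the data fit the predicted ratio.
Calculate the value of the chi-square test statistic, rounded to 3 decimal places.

Ratio total = 4. Expected counts: 88×3/4 = 66, 88×1/4 = 22.
dominant: (64 − 66)²/66 = 4/66 = 0.0606
recessive: (24 − 22)²/22 = 4/22 = 0.1818
Sum = 0.242

0.242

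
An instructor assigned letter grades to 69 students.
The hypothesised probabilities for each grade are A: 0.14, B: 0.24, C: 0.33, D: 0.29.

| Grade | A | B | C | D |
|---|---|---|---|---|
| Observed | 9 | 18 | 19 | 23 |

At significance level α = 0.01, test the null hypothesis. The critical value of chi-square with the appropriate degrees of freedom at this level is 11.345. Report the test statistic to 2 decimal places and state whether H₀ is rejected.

Expected counts E_i = n·p_i: 69×0.14 = 9.66, 69×0.24 = 16.56, 69×0.33 = 22.77, 69×0.29 = 20.01.
cat         O        E   (O−E)²/E
A           9     9.66      0.045
B          18    16.56      0.125
C          19    22.77      0.624
D          23    20.01      0.447
Sum = 1.24
df = 3. Since 1.24 < 11.345, we do not reject H₀.

1.24; do not reject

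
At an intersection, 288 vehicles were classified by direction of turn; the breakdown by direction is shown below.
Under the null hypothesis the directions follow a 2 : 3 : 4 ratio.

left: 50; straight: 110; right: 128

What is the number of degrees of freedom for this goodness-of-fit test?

There are k = 3 categories and no parameters were estimated from the data, so df = 3 − 1 = 2.

2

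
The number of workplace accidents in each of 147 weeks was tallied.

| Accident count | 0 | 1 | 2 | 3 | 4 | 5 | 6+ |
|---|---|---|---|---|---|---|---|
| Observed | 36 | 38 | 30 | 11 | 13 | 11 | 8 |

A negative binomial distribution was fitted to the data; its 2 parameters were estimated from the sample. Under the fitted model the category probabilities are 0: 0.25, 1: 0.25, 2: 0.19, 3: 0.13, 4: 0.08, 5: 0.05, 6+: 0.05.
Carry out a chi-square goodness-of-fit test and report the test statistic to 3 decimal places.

5.654

Expected counts E_i = n·p_i: 147×0.25 = 36.75, 147×0.25 = 36.75, 147×0.19 = 27.93, 147×0.13 = 19.11, 147×0.08 = 11.76, 147×0.05 = 7.35, 147×0.05 = 7.35.
cat         O        E   (O−E)²/E
0          36    36.75     0.0153
1          38    36.75     0.0425
2          30    27.93     0.1534
3          11    19.11     3.4418
4          13    11.76     0.1307
5          11     7.35     1.8126
6+          8     7.35     0.0575
Sum = 5.654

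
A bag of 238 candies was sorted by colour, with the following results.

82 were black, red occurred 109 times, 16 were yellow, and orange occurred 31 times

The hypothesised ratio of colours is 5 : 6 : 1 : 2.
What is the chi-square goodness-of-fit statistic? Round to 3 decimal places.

Ratio total = 14. Expected counts: 238×5/14 = 85, 238×6/14 = 102, 238×1/14 = 17, 238×2/14 = 34.
black: (82 − 85)²/85 = 9/85 = 0.1059
red: (109 − 102)²/102 = 49/102 = 0.4804
yellow: (16 − 17)²/17 = 1/17 = 0.0588
orange: (31 − 34)²/34 = 9/34 = 0.2647
Sum = 0.910

0.910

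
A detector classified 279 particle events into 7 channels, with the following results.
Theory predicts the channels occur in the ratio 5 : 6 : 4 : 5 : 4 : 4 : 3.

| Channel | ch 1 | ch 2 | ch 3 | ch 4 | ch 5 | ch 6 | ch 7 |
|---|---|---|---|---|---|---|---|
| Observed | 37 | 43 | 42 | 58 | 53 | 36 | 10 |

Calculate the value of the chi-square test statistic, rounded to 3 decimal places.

Ratio total = 31. Expected counts: 279×5/31 = 45, 279×6/31 = 54, 279×4/31 = 36, 279×5/31 = 45, 279×4/31 = 36, 279×4/31 = 36, 279×3/31 = 27.
χ² = (37−45)²/45 + (43−54)²/54 + (42−36)²/36 + (58−45)²/45 + (53−36)²/36 + (36−36)²/36 + (10−27)²/27
   = 1.4222 + 2.2407 + 1.0000 + 3.7556 + 8.0278 + 0.0000 + 10.7037
Sum = 27.150

27.150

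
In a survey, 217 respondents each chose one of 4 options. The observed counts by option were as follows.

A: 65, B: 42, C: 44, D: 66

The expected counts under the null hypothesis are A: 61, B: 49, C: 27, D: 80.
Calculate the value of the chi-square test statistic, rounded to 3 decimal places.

cat         O        E   (O−E)²/E
A          65       61     0.2623
B          42       49     1.0000
C          44       27    10.7037
D          66       80     2.4500
Sum = 14.416

14.416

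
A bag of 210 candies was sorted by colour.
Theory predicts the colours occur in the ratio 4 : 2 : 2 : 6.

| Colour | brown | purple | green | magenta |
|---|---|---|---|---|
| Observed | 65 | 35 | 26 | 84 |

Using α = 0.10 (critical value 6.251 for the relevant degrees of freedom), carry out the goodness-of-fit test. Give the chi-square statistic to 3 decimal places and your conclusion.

Ratio total = 14. Expected counts: 210×4/14 = 60, 210×2/14 = 30, 210×2/14 = 30, 210×6/14 = 90.
cat          O        E   (O−E)²/E
brown       65       60     0.4167
purple      35       30     0.8333
green       26       30     0.5333
magenta     84       90     0.4000
Sum = 2.183
df = 3. Since 2.183 < 6.251, we do not reject H₀.

2.183; do not reject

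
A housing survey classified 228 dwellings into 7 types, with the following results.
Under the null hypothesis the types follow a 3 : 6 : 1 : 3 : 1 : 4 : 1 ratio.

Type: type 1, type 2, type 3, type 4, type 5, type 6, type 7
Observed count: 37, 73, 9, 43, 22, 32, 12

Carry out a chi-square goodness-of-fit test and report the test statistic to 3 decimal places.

15.819

Ratio total = 19. Expected counts: 228×3/19 = 36, 228×6/19 = 72, 228×1/19 = 12, 228×3/19 = 36, 228×1/19 = 12, 228×4/19 = 48, 228×1/19 = 12.
cat         O        E   (O−E)²/E
type 1     37       36     0.0278
type 2     73       72     0.0139
type 3      9       12     0.7500
type 4     43       36     1.3611
type 5     22       12     8.3333
type 6     32       48     5.3333
type 7     12       12     0.0000
Sum = 15.819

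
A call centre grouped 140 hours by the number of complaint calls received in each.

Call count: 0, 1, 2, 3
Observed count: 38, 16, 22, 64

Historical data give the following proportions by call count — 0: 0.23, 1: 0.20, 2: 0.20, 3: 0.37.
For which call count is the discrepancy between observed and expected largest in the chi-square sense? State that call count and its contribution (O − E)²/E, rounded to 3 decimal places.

1, 5.143

Expected counts E_i = n·p_i: 140×0.23 = 32.2, 140×0.20 = 28, 140×0.20 = 28, 140×0.37 = 51.8.
χ² = (38−32.2)²/32.2 + (16−28)²/28 + (22−28)²/28 + (64−51.8)²/51.8
   = 1.0447 + 5.1429 + 1.2857 + 2.8734
The largest term is for 1: 5.143.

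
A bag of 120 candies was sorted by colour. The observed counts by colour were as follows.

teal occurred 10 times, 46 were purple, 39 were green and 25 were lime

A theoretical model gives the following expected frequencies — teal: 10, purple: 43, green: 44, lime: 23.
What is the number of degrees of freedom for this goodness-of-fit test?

3

There are k = 4 categories and no parameters were estimated from the data, so df = 4 − 1 = 3.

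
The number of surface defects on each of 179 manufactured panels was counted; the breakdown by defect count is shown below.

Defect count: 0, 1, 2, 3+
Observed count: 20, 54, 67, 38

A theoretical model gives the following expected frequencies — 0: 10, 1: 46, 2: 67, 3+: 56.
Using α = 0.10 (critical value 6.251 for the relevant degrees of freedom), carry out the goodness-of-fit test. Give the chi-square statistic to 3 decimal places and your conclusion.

χ² = (20−10)²/10 + (54−46)²/46 + (67−67)²/67 + (38−56)²/56
   = 10.0000 + 1.3913 + 0.0000 + 5.7857
Sum = 17.177
df = 3. Since 17.177 > 6.251, we reject H₀.

17.177; reject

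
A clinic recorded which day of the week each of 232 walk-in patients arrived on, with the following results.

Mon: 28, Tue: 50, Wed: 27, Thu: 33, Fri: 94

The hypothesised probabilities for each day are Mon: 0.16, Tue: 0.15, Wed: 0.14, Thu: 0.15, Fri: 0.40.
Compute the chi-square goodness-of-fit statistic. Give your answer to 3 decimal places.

9.913

Expected counts E_i = n·p_i: 232×0.16 = 37.12, 232×0.15 = 34.8, 232×0.14 = 32.48, 232×0.15 = 34.8, 232×0.40 = 92.8.
Mon: (28 − 37.12)²/37.12 = 83.1744/37.12 = 2.2407
Tue: (50 − 34.8)²/34.8 = 231.04/34.8 = 6.6391
Wed: (27 − 32.48)²/32.48 = 30.0304/32.48 = 0.9246
Thu: (33 − 34.8)²/34.8 = 3.24/34.8 = 0.0931
Fri: (94 − 92.8)²/92.8 = 1.44/92.8 = 0.0155
Sum = 9.913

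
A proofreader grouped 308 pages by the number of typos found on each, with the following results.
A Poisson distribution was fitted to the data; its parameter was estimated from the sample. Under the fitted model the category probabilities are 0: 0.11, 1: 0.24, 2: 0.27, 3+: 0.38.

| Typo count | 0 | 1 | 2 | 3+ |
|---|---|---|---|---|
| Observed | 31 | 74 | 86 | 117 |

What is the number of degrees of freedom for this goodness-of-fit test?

2

There are k = 4 categories and 1 parameter estimated from the data, so df = 4 − 1 − 1 = 2.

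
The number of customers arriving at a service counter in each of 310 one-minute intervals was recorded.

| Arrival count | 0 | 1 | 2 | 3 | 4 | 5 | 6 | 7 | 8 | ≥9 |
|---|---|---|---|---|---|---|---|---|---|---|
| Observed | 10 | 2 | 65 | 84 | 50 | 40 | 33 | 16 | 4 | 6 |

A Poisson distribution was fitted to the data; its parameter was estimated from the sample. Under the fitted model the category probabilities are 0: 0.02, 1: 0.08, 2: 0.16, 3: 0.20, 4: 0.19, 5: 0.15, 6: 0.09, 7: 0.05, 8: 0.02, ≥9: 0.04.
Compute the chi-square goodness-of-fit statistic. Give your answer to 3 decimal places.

Expected counts E_i = n·p_i: 310×0.02 = 6.2, 310×0.08 = 24.8, 310×0.16 = 49.6, 310×0.20 = 62, 310×0.19 = 58.9, 310×0.15 = 46.5, 310×0.09 = 27.9, 310×0.05 = 15.5, 310×0.02 = 6.2, 310×0.04 = 12.4.
cat         O        E   (O−E)²/E
0          10      6.2     2.3290
1           2     24.8    20.9613
2          65     49.6     4.7815
3          84       62     7.8065
4          50     58.9     1.3448
5          40     46.5     0.9086
6          33     27.9     0.9323
7          16     15.5     0.0161
8           4      6.2     0.7806
≥9          6     12.4     3.3032
Sum = 43.164

43.164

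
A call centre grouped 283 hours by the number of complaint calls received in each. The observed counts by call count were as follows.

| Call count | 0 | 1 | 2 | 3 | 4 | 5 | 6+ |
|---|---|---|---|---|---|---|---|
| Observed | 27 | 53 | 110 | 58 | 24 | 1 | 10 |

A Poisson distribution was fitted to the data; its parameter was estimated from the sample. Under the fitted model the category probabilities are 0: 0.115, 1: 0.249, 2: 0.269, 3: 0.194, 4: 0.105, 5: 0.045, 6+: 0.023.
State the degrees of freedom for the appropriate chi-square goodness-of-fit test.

There are k = 7 categories and 1 parameter estimated from the data, so df = 7 − 1 − 1 = 5.

5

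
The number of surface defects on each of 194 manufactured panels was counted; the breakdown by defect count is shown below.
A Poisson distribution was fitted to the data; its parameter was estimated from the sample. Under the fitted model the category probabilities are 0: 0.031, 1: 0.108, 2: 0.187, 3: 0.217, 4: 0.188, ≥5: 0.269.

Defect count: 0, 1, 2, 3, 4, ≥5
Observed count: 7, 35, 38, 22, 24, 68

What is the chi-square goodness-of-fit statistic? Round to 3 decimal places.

28.314

Expected counts E_i = n·p_i: 194×0.031 = 6.014, 194×0.108 = 20.952, 194×0.187 = 36.278, 194×0.217 = 42.098, 194×0.188 = 36.472, 194×0.269 = 52.186.
0: (7 − 6.014)²/6.014 = 0.972196/6.014 = 0.1617
1: (35 − 20.952)²/20.952 = 197.346304/20.952 = 9.4190
2: (38 − 36.278)²/36.278 = 2.965284/36.278 = 0.0817
3: (22 − 42.098)²/42.098 = 403.929604/42.098 = 9.5950
4: (24 − 36.472)²/36.472 = 155.550784/36.472 = 4.2649
≥5: (68 − 52.186)²/52.186 = 250.082596/52.186 = 4.7921
Sum = 28.314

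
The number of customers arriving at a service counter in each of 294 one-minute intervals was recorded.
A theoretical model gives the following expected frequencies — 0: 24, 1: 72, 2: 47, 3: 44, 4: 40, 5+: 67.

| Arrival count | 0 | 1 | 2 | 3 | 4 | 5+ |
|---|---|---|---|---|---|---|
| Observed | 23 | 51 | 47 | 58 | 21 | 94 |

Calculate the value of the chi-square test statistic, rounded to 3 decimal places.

cat         O        E   (O−E)²/E
0          23       24     0.0417
1          51       72     6.1250
2          47       47     0.0000
3          58       44     4.4545
4          21       40     9.0250
5+         94       67    10.8806
Sum = 30.527

30.527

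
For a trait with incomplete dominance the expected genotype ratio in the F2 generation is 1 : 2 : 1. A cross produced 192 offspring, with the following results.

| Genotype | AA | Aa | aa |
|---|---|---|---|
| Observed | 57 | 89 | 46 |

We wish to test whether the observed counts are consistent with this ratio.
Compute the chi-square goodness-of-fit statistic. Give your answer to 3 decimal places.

Ratio total = 4. Expected counts: 192×1/4 = 48, 192×2/4 = 96, 192×1/4 = 48.
AA: (57 − 48)²/48 = 81/48 = 1.6875
Aa: (89 − 96)²/96 = 49/96 = 0.5104
aa: (46 − 48)²/48 = 4/48 = 0.0833
Sum = 2.281

2.281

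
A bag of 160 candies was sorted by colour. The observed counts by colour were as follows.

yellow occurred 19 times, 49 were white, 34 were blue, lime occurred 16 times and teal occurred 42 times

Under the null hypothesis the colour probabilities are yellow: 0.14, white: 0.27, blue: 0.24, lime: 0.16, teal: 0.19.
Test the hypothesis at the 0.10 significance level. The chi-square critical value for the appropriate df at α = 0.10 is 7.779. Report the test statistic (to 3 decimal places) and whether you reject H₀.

Expected counts E_i = n·p_i: 160×0.14 = 22.4, 160×0.27 = 43.2, 160×0.24 = 38.4, 160×0.16 = 25.6, 160×0.19 = 30.4.
χ² = (19−22.4)²/22.4 + (49−43.2)²/43.2 + (34−38.4)²/38.4 + (16−25.6)²/25.6 + (42−30.4)²/30.4
   = 0.5161 + 0.7787 + 0.5042 + 3.6000 + 4.4263
Sum = 9.825
df = 4. Since 9.825 > 7.779, we reject H₀.

9.825; reject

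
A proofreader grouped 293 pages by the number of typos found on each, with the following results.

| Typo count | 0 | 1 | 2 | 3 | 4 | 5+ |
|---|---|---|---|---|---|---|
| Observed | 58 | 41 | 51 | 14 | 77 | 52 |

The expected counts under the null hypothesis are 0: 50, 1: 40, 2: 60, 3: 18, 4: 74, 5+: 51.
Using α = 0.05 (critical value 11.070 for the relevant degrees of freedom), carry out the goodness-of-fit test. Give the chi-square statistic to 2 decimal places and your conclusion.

3.69; do not reject

0: (58 − 50)²/50 = 64/50 = 1.280
1: (41 − 40)²/40 = 1/40 = 0.025
2: (51 − 60)²/60 = 81/60 = 1.350
3: (14 − 18)²/18 = 16/18 = 0.889
4: (77 − 74)²/74 = 9/74 = 0.122
5+: (52 − 51)²/51 = 1/51 = 0.020
Sum = 3.69
df = 5. Since 3.69 < 11.070, we do not reject H₀.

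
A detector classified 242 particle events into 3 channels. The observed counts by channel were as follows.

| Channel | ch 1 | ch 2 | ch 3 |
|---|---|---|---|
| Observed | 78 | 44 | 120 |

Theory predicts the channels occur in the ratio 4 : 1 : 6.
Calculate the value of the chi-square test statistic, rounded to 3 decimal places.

24.227

Ratio total = 11. Expected counts: 242×4/11 = 88, 242×1/11 = 22, 242×6/11 = 132.
χ² = (78−88)²/88 + (44−22)²/22 + (120−132)²/132
   = 1.1364 + 22.0000 + 1.0909
Sum = 24.227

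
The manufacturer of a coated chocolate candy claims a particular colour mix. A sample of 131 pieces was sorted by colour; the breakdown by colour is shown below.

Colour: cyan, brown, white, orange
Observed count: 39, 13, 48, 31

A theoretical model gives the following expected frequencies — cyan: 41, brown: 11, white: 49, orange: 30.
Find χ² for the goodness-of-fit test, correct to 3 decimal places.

0.515

cat         O        E   (O−E)²/E
cyan       39       41     0.0976
brown      13       11     0.3636
white      48       49     0.0204
orange     31       30     0.0333
Sum = 0.515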